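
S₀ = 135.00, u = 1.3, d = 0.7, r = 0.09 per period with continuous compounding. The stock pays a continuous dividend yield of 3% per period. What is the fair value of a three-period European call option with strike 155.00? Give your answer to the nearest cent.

25.26

Per-period risk-free factor R = e^0.09 = 1.0942; dividend-adjusted growth = e^(0.09−0.03) = 1.0618.
Risk-neutral probability p = (1.0618 − 0.7)/(1.3 − 0.7) = 0.3618/0.6000 = 0.6031
Terminal stock prices: S_uuu = 296.6, S_uud = 159.7, S_udd = 85.99, S_ddd = 46.3
Terminal payoffs (S − K): max(141.6, 0) = 141.6, max(4.705, 0) = 4.705, max(-69.01, 0) = 0, max(-108.7, 0) = 0
Node uu (S = 228.2): V_uu = e^(−0.09)·[0.6031·141.5950 + 0.3969·4.7050] = 79.7478
Node ud (S = 122.8): V_ud = e^(−0.09)·[0.6031·4.7050 + 0.3969·0.0000] = 2.5932
Node dd (S = 66.15): V_dd = e^(−0.09)·[0.6031·0.0000 + 0.3969·0.0000] = 0.0000
Node u (S = 175.5): V_u = e^(−0.09)·[0.6031·79.7478 + 0.3969·2.5932] = 44.8942
Node d (S = 94.5): V_d = e^(−0.09)·[0.6031·2.5932 + 0.3969·0.0000] = 1.4293
Node 0 (S = 135): V_0 = e^(−0.09)·[0.6031·44.8942 + 0.3969·1.4293] = 25.2622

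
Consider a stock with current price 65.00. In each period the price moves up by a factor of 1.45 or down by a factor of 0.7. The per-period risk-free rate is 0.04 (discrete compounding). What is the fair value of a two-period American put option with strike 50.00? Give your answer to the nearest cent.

5.01

Risk-neutral probability p = (1 + 0.04 − 0.7)/(1.45 − 0.7) = 0.3400/0.7500 = 0.4533
Terminal stock prices: S_uu = 136.7, S_ud = 65.97, S_dd = 31.85
Terminal payoffs (K − S): max(-86.66, 0) = 0, max(-15.97, 0) = 0, max(18.15, 0) = 18.15
Node u (S = 94.25): continuation = 1/1.04·[0.4533·0.0000 + 0.5467·0.0000] = 0.0000; exercise value = 0.0000 ≤ continuation, so V_u = 0.0000
Node d (S = 45.5): continuation = 1/1.04·[0.4533·0.0000 + 0.5467·18.1500] = 9.5404; exercise value = 4.5000 ≤ continuation, so V_d = 9.5404
Node 0 (S = 65): continuation = 1/1.04·[0.4533·0.0000 + 0.5467·9.5404] = 5.0148; exercise value = 0.0000 ≤ continuation, so V_0 = 5.0148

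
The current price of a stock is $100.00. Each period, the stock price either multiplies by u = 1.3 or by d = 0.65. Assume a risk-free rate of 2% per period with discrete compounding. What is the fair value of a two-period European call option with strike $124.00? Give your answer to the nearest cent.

$14.01

Risk-neutral probability p = (1 + 0.02 − 0.65)/(1.3 − 0.65) = 0.3700/0.6500 = 0.5692
Terminal stock prices: S_uu = 169, S_ud = 84.5, S_dd = 42.25
Terminal payoffs (S − K): max(45, 0) = 45, max(-39.5, 0) = 0, max(-81.75, 0) = 0
Node u (S = 130): V_u = 1/1.02·[0.5692·45.0000 + 0.4308·0.0000] = 25.1131
Node d (S = 65): V_d = 1/1.02·[0.5692·0.0000 + 0.4308·0.0000] = 0.0000
Node 0 (S = 100): V_0 = 1/1.02·[0.5692·25.1131 + 0.4308·0.0000] = 14.0149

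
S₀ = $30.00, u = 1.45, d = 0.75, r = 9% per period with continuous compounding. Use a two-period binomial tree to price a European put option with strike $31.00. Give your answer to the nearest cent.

Risk-neutral probability p = (e^0.09 − 0.75)/(1.45 − 0.75) = 0.3442/0.7000 = 0.4917
Terminal stock prices: S_uu = 63.08, S_ud = 32.62, S_dd = 16.88
Terminal payoffs (K − S): max(-32.08, 0) = 0, max(-1.625, 0) = 0, max(14.12, 0) = 14.12
Node u (S = 43.5): V_u = e^(−0.09)·[0.4917·0.0000 + 0.5083·0.0000] = 0.0000
Node d (S = 22.5): V_d = e^(−0.09)·[0.4917·0.0000 + 0.5083·14.1250] = 6.5621
Node 0 (S = 30): V_0 = e^(−0.09)·[0.4917·0.0000 + 0.5083·6.5621] = 3.0486

$3.05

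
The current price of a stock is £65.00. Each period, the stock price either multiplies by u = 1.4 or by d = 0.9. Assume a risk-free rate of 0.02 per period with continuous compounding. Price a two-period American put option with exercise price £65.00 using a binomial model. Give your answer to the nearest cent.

Risk-neutral probability p = (e^0.02 − 0.9)/(1.4 − 0.9) = 0.1202/0.5000 = 0.2404
Terminal stock prices: S_uu = 127.4, S_ud = 81.9, S_dd = 52.65
Terminal payoffs (K − S): max(-62.4, 0) = 0, max(-16.9, 0) = 0, max(12.35, 0) = 12.35
Node u (S = 91): continuation = e^(−0.02)·[0.2404·0.0000 + 0.7596·0.0000] = 0.0000; exercise value = 0.0000 ≤ continuation, so V_u = 0.0000
Node d (S = 58.5): continuation = e^(−0.02)·[0.2404·0.0000 + 0.7596·12.3500] = 9.1953; exercise value = 6.5000 ≤ continuation, so V_d = 9.1953
Node 0 (S = 65): continuation = e^(−0.02)·[0.2404·0.0000 + 0.7596·9.1953] = 6.8464; exercise value = 0.0000 ≤ continuation, so V_0 = 6.8464

£6.85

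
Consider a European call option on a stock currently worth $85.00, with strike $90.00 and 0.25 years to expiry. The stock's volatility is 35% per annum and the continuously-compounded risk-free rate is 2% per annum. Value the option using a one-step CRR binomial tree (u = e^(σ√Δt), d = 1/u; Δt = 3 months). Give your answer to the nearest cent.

CRR parameters: u = e^(σ√Δt) = e^(0.35·√0.25) = 1.1912, d = 1/u = 0.8395
Per-period rate: rΔt = 0.02·0.25 = 0.005, so R = e^0.005 = 1.0050
Risk-neutral probability p = (e^0.005 − 0.8395)/(1.1912 − 0.8395) = 0.1656/0.3518 = 0.4706
Terminal stock prices: S_u = 101.3, S_d = 71.35
Terminal payoffs (S − K): max(11.26, 0) = 11.26, max(-18.65, 0) = 0
Node 0 (S = 85): V_0 = e^(−0.005)·[0.4706·11.2559 + 0.5294·0.0000] = 5.2707

$5.27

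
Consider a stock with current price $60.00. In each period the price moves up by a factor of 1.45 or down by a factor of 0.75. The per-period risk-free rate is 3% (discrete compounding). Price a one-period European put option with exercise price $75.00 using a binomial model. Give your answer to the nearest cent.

$17.48

Risk-neutral probability p = (1 + 0.03 − 0.75)/(1.45 − 0.75) = 0.2800/0.7000 = 0.4000
Terminal stock prices: S_u = 87, S_d = 45
Terminal payoffs (K − S): max(-12, 0) = 0, max(30, 0) = 30
Node 0 (S = 60): V_0 = 1/1.03·[0.4000·0.0000 + 0.6000·30.0000] = 17.4757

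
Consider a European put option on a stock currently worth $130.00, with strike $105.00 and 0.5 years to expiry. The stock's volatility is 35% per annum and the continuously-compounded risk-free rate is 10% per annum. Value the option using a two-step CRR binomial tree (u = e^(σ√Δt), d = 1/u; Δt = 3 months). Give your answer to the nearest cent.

$2.83

CRR parameters: u = e^(σ√Δt) = e^(0.35·√0.25) = 1.1912, d = 1/u = 0.8395
Per-period rate: rΔt = 0.1·0.25 = 0.025, so R = e^0.025 = 1.0253
Risk-neutral probability p = (e^0.025 − 0.8395)/(1.1912 − 0.8395) = 0.1859/0.3518 = 0.5283
Terminal stock prices: S_uu = 184.5, S_ud = 130, S_dd = 91.61
Terminal payoffs (K − S): max(-79.48, 0) = 0, max(-25, 0) = 0, max(13.39, 0) = 13.39
Node u (S = 154.9): V_u = e^(−0.025)·[0.5283·0.0000 + 0.4717·0.0000] = 0.0000
Node d (S = 109.1): V_d = e^(−0.025)·[0.5283·0.0000 + 0.4717·13.3905] = 6.1601
Node 0 (S = 130): V_0 = e^(−0.025)·[0.5283·0.0000 + 0.4717·6.1601] = 2.8338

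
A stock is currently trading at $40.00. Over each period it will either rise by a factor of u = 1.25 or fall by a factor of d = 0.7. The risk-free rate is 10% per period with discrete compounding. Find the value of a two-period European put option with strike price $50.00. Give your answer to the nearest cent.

$6.79

Risk-neutral probability p = (1 + 0.1 − 0.7)/(1.25 − 0.7) = 0.4000/0.5500 = 0.7273
Terminal stock prices: S_uu = 62.5, S_ud = 35, S_dd = 19.6
Terminal payoffs (K − S): max(-12.5, 0) = 0, max(15, 0) = 15, max(30.4, 0) = 30.4
Node u (S = 50): V_u = 1/1.1·[0.7273·0.0000 + 0.2727·15.0000] = 3.7190
Node d (S = 28): V_d = 1/1.1·[0.7273·15.0000 + 0.2727·30.4000] = 17.4545
Node 0 (S = 40): V_0 = 1/1.1·[0.7273·3.7190 + 0.2727·17.4545] = 6.7864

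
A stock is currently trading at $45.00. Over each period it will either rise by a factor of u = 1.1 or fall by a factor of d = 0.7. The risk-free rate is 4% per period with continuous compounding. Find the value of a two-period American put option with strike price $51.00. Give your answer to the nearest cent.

$6.00

Risk-neutral probability p = (e^0.04 − 0.7)/(1.1 − 0.7) = 0.3408/0.4000 = 0.8520
Terminal stock prices: S_uu = 54.45, S_ud = 34.65, S_dd = 22.05
Terminal payoffs (K − S): max(-3.45, 0) = 0, max(16.35, 0) = 16.35, max(28.95, 0) = 28.95
Node u (S = 49.5): continuation = e^(−0.04)·[0.8520·0.0000 + 0.1480·16.3500] = 2.3245; exercise value = 1.5000 ≤ continuation, so V_u = 2.3245
Node d (S = 31.5): continuation = e^(−0.04)·[0.8520·16.3500 + 0.1480·28.9500] = 17.5003; exercise value = 19.5000 > continuation, so V_d = 19.5000 (exercise)
Node 0 (S = 45): continuation = e^(−0.04)·[0.8520·2.3245 + 0.1480·19.5000] = 4.6752; exercise value = 6.0000 > continuation, so V_0 = 6.0000 (exercise)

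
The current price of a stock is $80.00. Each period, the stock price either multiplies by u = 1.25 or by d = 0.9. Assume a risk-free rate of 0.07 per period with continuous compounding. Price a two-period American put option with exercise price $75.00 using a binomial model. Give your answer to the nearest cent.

$2.28

Risk-neutral probability p = (e^0.07 − 0.9)/(1.25 − 0.9) = 0.1725/0.3500 = 0.4929
Terminal stock prices: S_uu = 125, S_ud = 90, S_dd = 64.8
Terminal payoffs (K − S): max(-50, 0) = 0, max(-15, 0) = 0, max(10.2, 0) = 10.2
Node u (S = 100): continuation = e^(−0.07)·[0.4929·0.0000 + 0.5071·0.0000] = 0.0000; exercise value = 0.0000 ≤ continuation, so V_u = 0.0000
Node d (S = 72): continuation = e^(−0.07)·[0.4929·0.0000 + 0.5071·10.2000] = 4.8229; exercise value = 3.0000 ≤ continuation, so V_d = 4.8229
Node 0 (S = 80): continuation = e^(−0.07)·[0.4929·0.0000 + 0.5071·4.8229] = 2.2804; exercise value = 0.0000 ≤ continuation, so V_0 = 2.2804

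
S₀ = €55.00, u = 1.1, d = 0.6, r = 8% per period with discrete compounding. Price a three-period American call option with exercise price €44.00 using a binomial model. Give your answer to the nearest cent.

€20.51

Risk-neutral probability p = (1 + 0.08 − 0.6)/(1.1 − 0.6) = 0.4800/0.5000 = 0.9600
Terminal stock prices: S_uuu = 73.21, S_uud = 39.93, S_udd = 21.78, S_ddd = 11.88
Terminal payoffs (S − K): max(29.21, 0) = 29.21, max(-4.07, 0) = 0, max(-22.22, 0) = 0, max(-32.12, 0) = 0
Node uu (S = 66.55): continuation = 1/1.08·[0.9600·29.2050 + 0.0400·0.0000] = 25.9600; exercise value = 22.5500 ≤ continuation, so V_uu = 25.9600
Node ud (S = 36.3): continuation = 1/1.08·[0.9600·0.0000 + 0.0400·0.0000] = 0.0000; exercise value = 0.0000 ≤ continuation, so V_ud = 0.0000
Node dd (S = 19.8): continuation = 1/1.08·[0.9600·0.0000 + 0.0400·0.0000] = 0.0000; exercise value = 0.0000 ≤ continuation, so V_dd = 0.0000
Node u (S = 60.5): continuation = 1/1.08·[0.9600·25.9600 + 0.0400·0.0000] = 23.0756; exercise value = 16.5000 ≤ continuation, so V_u = 23.0756
Node d (S = 33): continuation = 1/1.08·[0.9600·0.0000 + 0.0400·0.0000] = 0.0000; exercise value = 0.0000 ≤ continuation, so V_d = 0.0000
Node 0 (S = 55): continuation = 1/1.08·[0.9600·23.0756 + 0.0400·0.0000] = 20.5116; exercise value = 11.0000 ≤ continuation, so V_0 = 20.5116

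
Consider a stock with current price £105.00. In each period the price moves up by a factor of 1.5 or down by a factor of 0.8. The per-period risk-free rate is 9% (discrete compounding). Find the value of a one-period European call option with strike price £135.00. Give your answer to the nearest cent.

£8.55

Risk-neutral probability p = (1 + 0.09 − 0.8)/(1.5 − 0.8) = 0.2900/0.7000 = 0.4143
Terminal stock prices: S_u = 157.5, S_d = 84
Terminal payoffs (S − K): max(22.5, 0) = 22.5, max(-51, 0) = 0
Node 0 (S = 105): V_0 = 1/1.09·[0.4143·22.5000 + 0.5857·0.0000] = 8.5518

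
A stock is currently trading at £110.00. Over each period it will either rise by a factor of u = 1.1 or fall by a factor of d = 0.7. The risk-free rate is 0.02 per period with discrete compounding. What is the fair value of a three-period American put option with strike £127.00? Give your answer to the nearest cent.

Risk-neutral probability p = (1 + 0.02 − 0.7)/(1.1 − 0.7) = 0.3200/0.4000 = 0.8000
Terminal stock prices: S_uuu = 146.4, S_uud = 93.17, S_udd = 59.29, S_ddd = 37.73
Terminal payoffs (K − S): max(-19.41, 0) = 0, max(33.83, 0) = 33.83, max(67.71, 0) = 67.71, max(89.27, 0) = 89.27
Node uu (S = 133.1): continuation = 1/1.02·[0.8000·0.0000 + 0.2000·33.8300] = 6.6333; exercise value = 0.0000 ≤ continuation, so V_uu = 6.6333
Node ud (S = 84.7): continuation = 1/1.02·[0.8000·33.8300 + 0.2000·67.7100] = 39.8098; exercise value = 42.3000 > continuation, so V_ud = 42.3000 (exercise)
Node dd (S = 53.9): continuation = 1/1.02·[0.8000·67.7100 + 0.2000·89.2700] = 70.6098; exercise value = 73.1000 > continuation, so V_dd = 73.1000 (exercise)
Node u (S = 121): continuation = 1/1.02·[0.8000·6.6333 + 0.2000·42.3000] = 13.4967; exercise value = 6.0000 ≤ continuation, so V_u = 13.4967
Node d (S = 77): continuation = 1/1.02·[0.8000·42.3000 + 0.2000·73.1000] = 47.5098; exercise value = 50.0000 > continuation, so V_d = 50.0000 (exercise)
Node 0 (S = 110): continuation = 1/1.02·[0.8000·13.4967 + 0.2000·50.0000] = 20.3896; exercise value = 17.0000 ≤ continuation, so V_0 = 20.3896

£20.39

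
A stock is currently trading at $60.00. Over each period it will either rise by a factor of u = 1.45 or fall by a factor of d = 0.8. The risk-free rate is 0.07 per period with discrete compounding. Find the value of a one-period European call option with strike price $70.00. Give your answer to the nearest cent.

Risk-neutral probability p = (1 + 0.07 − 0.8)/(1.45 − 0.8) = 0.2700/0.6500 = 0.4154
Terminal stock prices: S_u = 87, S_d = 48
Terminal payoffs (S − K): max(17, 0) = 17, max(-22, 0) = 0
Node 0 (S = 60): V_0 = 1/1.07·[0.4154·17.0000 + 0.5846·0.0000] = 6.5996

$6.60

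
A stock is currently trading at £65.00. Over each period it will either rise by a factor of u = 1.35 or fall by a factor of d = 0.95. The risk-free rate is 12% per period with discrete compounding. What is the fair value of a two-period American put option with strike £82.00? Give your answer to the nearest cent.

£17.00

Risk-neutral probability p = (1 + 0.12 − 0.95)/(1.35 − 0.95) = 0.1700/0.4000 = 0.4250
Terminal stock prices: S_uu = 118.5, S_ud = 83.36, S_dd = 58.66
Terminal payoffs (K − S): max(-36.46, 0) = 0, max(-1.362, 0) = 0, max(23.34, 0) = 23.34
Node u (S = 87.75): continuation = 1/1.12·[0.4250·0.0000 + 0.5750·0.0000] = 0.0000; exercise value = 0.0000 ≤ continuation, so V_u = 0.0000
Node d (S = 61.75): continuation = 1/1.12·[0.4250·0.0000 + 0.5750·23.3375] = 11.9813; exercise value = 20.2500 > continuation, so V_d = 20.2500 (exercise)
Node 0 (S = 65): continuation = 1/1.12·[0.4250·0.0000 + 0.5750·20.2500] = 10.3962; exercise value = 17.0000 > continuation, so V_0 = 17.0000 (exercise)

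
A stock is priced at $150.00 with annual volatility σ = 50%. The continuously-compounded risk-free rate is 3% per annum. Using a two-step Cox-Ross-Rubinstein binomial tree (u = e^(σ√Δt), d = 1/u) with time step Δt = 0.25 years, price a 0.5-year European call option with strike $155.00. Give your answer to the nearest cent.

CRR parameters: u = e^(σ√Δt) = e^(0.5·√0.25) = 1.2840, d = 1/u = 0.7788
Per-period rate: rΔt = 0.03·0.25 = 0.0075, so R = e^0.0075 = 1.0075
Risk-neutral probability p = (e^0.0075 − 0.7788)/(1.2840 − 0.7788) = 0.2287/0.5052 = 0.4527
Terminal stock prices: S_uu = 247.3, S_ud = 150, S_dd = 90.98
Terminal payoffs (S − K): max(92.31, 0) = 92.31, max(-5, 0) = 0, max(-64.02, 0) = 0
Node u (S = 192.6): V_u = e^(−0.0075)·[0.4527·92.3082 + 0.5473·0.0000] = 41.4779
Node d (S = 116.8): V_d = e^(−0.0075)·[0.4527·0.0000 + 0.5473·0.0000] = 0.0000
Node 0 (S = 150): V_0 = e^(−0.0075)·[0.4527·41.4779 + 0.5473·0.0000] = 18.6377

$18.64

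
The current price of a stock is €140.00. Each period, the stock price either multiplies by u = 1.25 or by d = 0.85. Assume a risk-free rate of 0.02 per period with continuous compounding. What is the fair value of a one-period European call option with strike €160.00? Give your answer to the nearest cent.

Risk-neutral probability p = (e^0.02 − 0.85)/(1.25 − 0.85) = 0.1702/0.4000 = 0.4255
Terminal stock prices: S_u = 175, S_d = 119
Terminal payoffs (S − K): max(15, 0) = 15, max(-41, 0) = 0
Node 0 (S = 140): V_0 = e^(−0.02)·[0.4255·15.0000 + 0.5745·0.0000] = 6.2562

€6.26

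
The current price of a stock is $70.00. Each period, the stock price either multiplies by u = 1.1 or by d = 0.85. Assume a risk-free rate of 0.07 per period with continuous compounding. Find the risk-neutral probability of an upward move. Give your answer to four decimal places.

Risk-neutral probability p = (e^0.07 − 0.85)/(1.1 − 0.85) = 0.2225/0.2500 = 0.8900

p = 0.8900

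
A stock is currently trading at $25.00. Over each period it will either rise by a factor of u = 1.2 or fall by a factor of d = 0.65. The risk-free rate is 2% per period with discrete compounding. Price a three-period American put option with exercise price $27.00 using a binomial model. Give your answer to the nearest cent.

Risk-neutral probability p = (1 + 0.02 − 0.65)/(1.2 − 0.65) = 0.3700/0.5500 = 0.6727
Terminal stock prices: S_uuu = 43.2, S_uud = 23.4, S_udd = 12.68, S_ddd = 6.866
Terminal payoffs (K − S): max(-16.2, 0) = 0, max(3.6, 0) = 3.6, max(14.32, 0) = 14.32, max(20.13, 0) = 20.13
Node uu (S = 36): continuation = 1/1.02·[0.6727·0.0000 + 0.3273·3.6000] = 1.1551; exercise value = 0.0000 ≤ continuation, so V_uu = 1.1551
Node ud (S = 19.5): continuation = 1/1.02·[0.6727·3.6000 + 0.3273·14.3250] = 6.9706; exercise value = 7.5000 > continuation, so V_ud = 7.5000 (exercise)
Node dd (S = 10.56): continuation = 1/1.02·[0.6727·14.3250 + 0.3273·20.1344] = 15.9081; exercise value = 16.4375 > continuation, so V_dd = 16.4375 (exercise)
Node u (S = 30): continuation = 1/1.02·[0.6727·1.1551 + 0.3273·7.5000] = 3.1682; exercise value = 0.0000 ≤ continuation, so V_u = 3.1682
Node d (S = 16.25): continuation = 1/1.02·[0.6727·7.5000 + 0.3273·16.4375] = 10.2206; exercise value = 10.7500 > continuation, so V_d = 10.7500 (exercise)
Node 0 (S = 25): continuation = 1/1.02·[0.6727·3.1682 + 0.3273·10.7500] = 5.5388; exercise value = 2.0000 ≤ continuation, so V_0 = 5.5388

$5.54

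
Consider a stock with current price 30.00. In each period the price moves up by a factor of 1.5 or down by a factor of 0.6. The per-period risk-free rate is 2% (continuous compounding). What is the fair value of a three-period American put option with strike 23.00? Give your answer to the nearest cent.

Risk-neutral probability p = (e^0.02 − 0.6)/(1.5 − 0.6) = 0.4202/0.9000 = 0.4669
Terminal stock prices: S_uuu = 101.2, S_uud = 40.5, S_udd = 16.2, S_ddd = 6.48
Terminal payoffs (K − S): max(-78.25, 0) = 0, max(-17.5, 0) = 0, max(6.8, 0) = 6.8, max(16.52, 0) = 16.52
Node uu (S = 67.5): continuation = e^(−0.02)·[0.4669·0.0000 + 0.5331·0.0000] = 0.0000; exercise value = 0.0000 ≤ continuation, so V_uu = 0.0000
Node ud (S = 27): continuation = e^(−0.02)·[0.4669·0.0000 + 0.5331·6.8000] = 3.5534; exercise value = 0.0000 ≤ continuation, so V_ud = 3.5534
Node dd (S = 10.8): continuation = e^(−0.02)·[0.4669·6.8000 + 0.5331·16.5200] = 11.7446; exercise value = 12.2000 > continuation, so V_dd = 12.2000 (exercise)
Node u (S = 45): continuation = e^(−0.02)·[0.4669·0.0000 + 0.5331·3.5534] = 1.8568; exercise value = 0.0000 ≤ continuation, so V_u = 1.8568
Node d (S = 18): continuation = e^(−0.02)·[0.4669·3.5534 + 0.5331·12.2000] = 8.0013; exercise value = 5.0000 ≤ continuation, so V_d = 8.0013
Node 0 (S = 30): continuation = e^(−0.02)·[0.4669·1.8568 + 0.5331·8.0013] = 5.0309; exercise value = 0.0000 ≤ continuation, so V_0 = 5.0309

5.03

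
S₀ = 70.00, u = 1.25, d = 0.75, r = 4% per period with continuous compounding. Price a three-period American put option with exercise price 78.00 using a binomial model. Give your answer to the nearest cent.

Risk-neutral probability p = (e^0.04 − 0.75)/(1.25 − 0.75) = 0.2908/0.5000 = 0.5816
Terminal stock prices: S_uuu = 136.7, S_uud = 82.03, S_udd = 49.22, S_ddd = 29.53
Terminal payoffs (K − S): max(-58.72, 0) = 0, max(-4.031, 0) = 0, max(28.78, 0) = 28.78, max(48.47, 0) = 48.47
Node uu (S = 109.4): continuation = e^(−0.04)·[0.5816·0.0000 + 0.4184·0.0000] = 0.0000; exercise value = 0.0000 ≤ continuation, so V_uu = 0.0000
Node ud (S = 65.62): continuation = e^(−0.04)·[0.5816·0.0000 + 0.4184·28.7812] = 11.5693; exercise value = 12.3750 > continuation, so V_ud = 12.3750 (exercise)
Node dd (S = 39.38): continuation = e^(−0.04)·[0.5816·28.7812 + 0.4184·48.4688] = 35.5666; exercise value = 38.6250 > continuation, so V_dd = 38.6250 (exercise)
Node u (S = 87.5): continuation = e^(−0.04)·[0.5816·0.0000 + 0.4184·12.3750] = 4.9744; exercise value = 0.0000 ≤ continuation, so V_u = 4.9744
Node d (S = 52.5): continuation = e^(−0.04)·[0.5816·12.3750 + 0.4184·38.6250] = 22.4416; exercise value = 25.5000 > continuation, so V_d = 25.5000 (exercise)
Node 0 (S = 70): continuation = e^(−0.04)·[0.5816·4.9744 + 0.4184·25.5000] = 13.0301; exercise value = 8.0000 ≤ continuation, so V_0 = 13.0301

13.03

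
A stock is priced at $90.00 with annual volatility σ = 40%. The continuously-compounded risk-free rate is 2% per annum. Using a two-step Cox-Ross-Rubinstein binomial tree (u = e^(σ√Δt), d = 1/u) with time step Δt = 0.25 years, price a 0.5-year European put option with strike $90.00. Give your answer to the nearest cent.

$8.48

CRR parameters: u = e^(σ√Δt) = e^(0.4·√0.25) = 1.2214, d = 1/u = 0.8187
Per-period rate: rΔt = 0.02·0.25 = 0.005, so R = e^0.005 = 1.0050
Risk-neutral probability p = (e^0.005 − 0.8187)/(1.2214 − 0.8187) = 0.1863/0.4027 = 0.4626
Terminal stock prices: S_uu = 134.3, S_ud = 90, S_dd = 60.33
Terminal payoffs (K − S): max(-44.26, 0) = 0, max(0, 0) = 0, max(29.67, 0) = 29.67
Node u (S = 109.9): V_u = e^(−0.005)·[0.4626·0.0000 + 0.5374·0.0000] = 0.0000
Node d (S = 73.69): V_d = e^(−0.005)·[0.4626·0.0000 + 0.5374·29.6712] = 15.8654
Node 0 (S = 90): V_0 = e^(−0.005)·[0.4626·0.0000 + 0.5374·15.8654] = 8.4833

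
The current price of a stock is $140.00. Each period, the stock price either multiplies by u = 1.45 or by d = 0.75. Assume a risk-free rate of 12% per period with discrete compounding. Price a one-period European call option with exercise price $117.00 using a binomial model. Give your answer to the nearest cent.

Risk-neutral probability p = (1 + 0.12 − 0.75)/(1.45 − 0.75) = 0.3700/0.7000 = 0.5286
Terminal stock prices: S_u = 203, S_d = 105
Terminal payoffs (S − K): max(86, 0) = 86, max(-12, 0) = 0
Node 0 (S = 140): V_0 = 1/1.12·[0.5286·86.0000 + 0.4714·0.0000] = 40.5867

$40.59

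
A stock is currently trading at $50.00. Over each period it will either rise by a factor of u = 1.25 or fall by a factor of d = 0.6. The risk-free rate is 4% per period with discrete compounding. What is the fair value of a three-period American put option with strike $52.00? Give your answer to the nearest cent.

$10.44

Risk-neutral probability p = (1 + 0.04 − 0.6)/(1.25 − 0.6) = 0.4400/0.6500 = 0.6769
Terminal stock prices: S_uuu = 97.66, S_uud = 46.88, S_udd = 22.5, S_ddd = 10.8
Terminal payoffs (K − S): max(-45.66, 0) = 0, max(5.125, 0) = 5.125, max(29.5, 0) = 29.5, max(41.2, 0) = 41.2
Node uu (S = 78.12): continuation = 1/1.04·[0.6769·0.0000 + 0.3231·5.1250] = 1.5921; exercise value = 0.0000 ≤ continuation, so V_uu = 1.5921
Node ud (S = 37.5): continuation = 1/1.04·[0.6769·5.1250 + 0.3231·29.5000] = 12.5000; exercise value = 14.5000 > continuation, so V_ud = 14.5000 (exercise)
Node dd (S = 18): continuation = 1/1.04·[0.6769·29.5000 + 0.3231·41.2000] = 32.0000; exercise value = 34.0000 > continuation, so V_dd = 34.0000 (exercise)
Node u (S = 62.5): continuation = 1/1.04·[0.6769·1.5921 + 0.3231·14.5000] = 5.5407; exercise value = 0.0000 ≤ continuation, so V_u = 5.5407
Node d (S = 30): continuation = 1/1.04·[0.6769·14.5000 + 0.3231·34.0000] = 20.0000; exercise value = 22.0000 > continuation, so V_d = 22.0000 (exercise)
Node 0 (S = 50): continuation = 1/1.04·[0.6769·5.5407 + 0.3231·22.0000] = 10.4407; exercise value = 2.0000 ≤ continuation, so V_0 = 10.4407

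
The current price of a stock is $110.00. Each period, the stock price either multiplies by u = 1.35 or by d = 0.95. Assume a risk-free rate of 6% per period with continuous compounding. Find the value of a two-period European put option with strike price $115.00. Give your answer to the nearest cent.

$7.24

Risk-neutral probability p = (e^0.06 − 0.95)/(1.35 − 0.95) = 0.1118/0.4000 = 0.2796
Terminal stock prices: S_uu = 200.5, S_ud = 141.1, S_dd = 99.27
Terminal payoffs (K − S): max(-85.48, 0) = 0, max(-26.07, 0) = 0, max(15.73, 0) = 15.73
Node u (S = 148.5): V_u = e^(−0.06)·[0.2796·0.0000 + 0.7204·0.0000] = 0.0000
Node d (S = 104.5): V_d = e^(−0.06)·[0.2796·0.0000 + 0.7204·15.7250] = 10.6687
Node 0 (S = 110): V_0 = e^(−0.06)·[0.2796·0.0000 + 0.7204·10.6687] = 7.2382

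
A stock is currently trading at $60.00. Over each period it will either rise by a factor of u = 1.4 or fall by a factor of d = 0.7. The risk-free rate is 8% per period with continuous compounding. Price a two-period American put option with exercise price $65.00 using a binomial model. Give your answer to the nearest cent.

Risk-neutral probability p = (e^0.08 − 0.7)/(1.4 − 0.7) = 0.3833/0.7000 = 0.5476
Terminal stock prices: S_uu = 117.6, S_ud = 58.8, S_dd = 29.4
Terminal payoffs (K − S): max(-52.6, 0) = 0, max(6.2, 0) = 6.2, max(35.6, 0) = 35.6
Node u (S = 84): continuation = e^(−0.08)·[0.5476·0.0000 + 0.4524·6.2000] = 2.5895; exercise value = 0.0000 ≤ continuation, so V_u = 2.5895
Node d (S = 42): continuation = e^(−0.08)·[0.5476·6.2000 + 0.4524·35.6000] = 18.0026; exercise value = 23.0000 > continuation, so V_d = 23.0000 (exercise)
Node 0 (S = 60): continuation = e^(−0.08)·[0.5476·2.5895 + 0.4524·23.0000] = 10.9151; exercise value = 5.0000 ≤ continuation, so V_0 = 10.9151

$10.92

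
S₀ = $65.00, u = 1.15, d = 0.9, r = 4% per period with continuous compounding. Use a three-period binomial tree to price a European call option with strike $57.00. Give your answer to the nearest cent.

Risk-neutral probability p = (e^0.04 − 0.9)/(1.15 − 0.9) = 0.1408/0.2500 = 0.5632
Terminal stock prices: S_uuu = 98.86, S_uud = 77.37, S_udd = 60.55, S_ddd = 47.39
Terminal payoffs (S − K): max(41.86, 0) = 41.86, max(20.37, 0) = 20.37, max(3.548, 0) = 3.548, max(-9.615, 0) = 0
Node uu (S = 85.96): V_uu = e^(−0.04)·[0.5632·41.8569 + 0.4368·20.3662] = 31.1975
Node ud (S = 67.28): V_ud = e^(−0.04)·[0.5632·20.3662 + 0.4368·3.5475] = 12.5100
Node dd (S = 52.65): V_dd = e^(−0.04)·[0.5632·3.5475 + 0.4368·0.0000] = 1.9198
Node u (S = 74.75): V_u = e^(−0.04)·[0.5632·31.1975 + 0.4368·12.5100] = 22.1324
Node d (S = 58.5): V_d = e^(−0.04)·[0.5632·12.5100 + 0.4368·1.9198] = 7.5755
Node 0 (S = 65): V_0 = e^(−0.04)·[0.5632·22.1324 + 0.4368·7.5755] = 15.1560

$15.16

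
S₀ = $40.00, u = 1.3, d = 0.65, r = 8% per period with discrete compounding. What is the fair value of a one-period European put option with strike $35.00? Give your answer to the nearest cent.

$2.82

Risk-neutral probability p = (1 + 0.08 − 0.65)/(1.3 − 0.65) = 0.4300/0.6500 = 0.6615
Terminal stock prices: S_u = 52, S_d = 26
Terminal payoffs (K − S): max(-17, 0) = 0, max(9, 0) = 9
Node 0 (S = 40): V_0 = 1/1.08·[0.6615·0.0000 + 0.3385·9.0000] = 2.8205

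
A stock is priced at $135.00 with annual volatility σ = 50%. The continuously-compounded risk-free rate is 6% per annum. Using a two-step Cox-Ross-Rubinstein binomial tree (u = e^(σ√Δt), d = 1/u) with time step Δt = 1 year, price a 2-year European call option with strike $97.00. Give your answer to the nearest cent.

$62.28

CRR parameters: u = e^(σ√Δt) = e^(0.5·√1) = 1.6487, d = 1/u = 0.6065
Per-period rate: rΔt = 0.06·1 = 0.06, so R = e^0.06 = 1.0618
Risk-neutral probability p = (e^0.06 − 0.6065)/(1.6487 − 0.6065) = 0.4553/1.0422 = 0.4369
Terminal stock prices: S_uu = 367, S_ud = 135, S_dd = 49.66
Terminal payoffs (S − K): max(270, 0) = 270, max(38, 0) = 38, max(-47.34, 0) = 0
Node u (S = 222.6): V_u = e^(−0.06)·[0.4369·269.9680 + 0.5631·38.0000] = 131.2262
Node d (S = 81.88): V_d = e^(−0.06)·[0.4369·38.0000 + 0.5631·0.0000] = 15.6344
Node 0 (S = 135): V_0 = e^(−0.06)·[0.4369·131.2262 + 0.5631·15.6344] = 62.2822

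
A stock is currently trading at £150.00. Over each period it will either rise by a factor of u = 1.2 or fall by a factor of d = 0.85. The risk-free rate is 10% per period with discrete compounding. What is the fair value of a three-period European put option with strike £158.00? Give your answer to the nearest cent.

Risk-neutral probability p = (1 + 0.1 − 0.85)/(1.2 − 0.85) = 0.2500/0.3500 = 0.7143
Terminal stock prices: S_uuu = 259.2, S_uud = 183.6, S_udd = 130, S_ddd = 92.12
Terminal payoffs (K − S): max(-101.2, 0) = 0, max(-25.6, 0) = 0, max(27.95, 0) = 27.95, max(65.88, 0) = 65.88
Node uu (S = 216): V_uu = 1/1.1·[0.7143·0.0000 + 0.2857·0.0000] = 0.0000
Node ud (S = 153): V_ud = 1/1.1·[0.7143·0.0000 + 0.2857·27.9500] = 7.2597
Node dd (S = 108.4): V_dd = 1/1.1·[0.7143·27.9500 + 0.2857·65.8813] = 35.2614
Node u (S = 180): V_u = 1/1.1·[0.7143·0.0000 + 0.2857·7.2597] = 1.8856
Node d (S = 127.5): V_d = 1/1.1·[0.7143·7.2597 + 0.2857·35.2614] = 13.8729
Node 0 (S = 150): V_0 = 1/1.1·[0.7143·1.8856 + 0.2857·13.8729] = 4.8278

£4.83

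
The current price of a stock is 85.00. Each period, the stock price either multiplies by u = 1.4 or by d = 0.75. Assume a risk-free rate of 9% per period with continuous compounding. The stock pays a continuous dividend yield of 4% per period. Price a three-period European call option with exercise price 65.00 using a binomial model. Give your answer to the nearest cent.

Per-period risk-free factor R = e^0.09 = 1.0942; dividend-adjusted growth = e^(0.09−0.04) = 1.0513.
Risk-neutral probability p = (1.0513 − 0.75)/(1.4 − 0.75) = 0.3013/0.6500 = 0.4635
Terminal stock prices: S_uuu = 233.2, S_uud = 124.9, S_udd = 66.94, S_ddd = 35.86
Terminal payoffs (S − K): max(168.2, 0) = 168.2, max(59.95, 0) = 59.95, max(1.937, 0) = 1.937, max(-29.14, 0) = 0
Node uu (S = 166.6): V_uu = e^(−0.09)·[0.4635·168.2400 + 0.5365·59.9500] = 100.6620
Node ud (S = 89.25): V_ud = e^(−0.09)·[0.4635·59.9500 + 0.5365·1.9375] = 26.3449
Node dd (S = 47.81): V_dd = e^(−0.09)·[0.4635·1.9375 + 0.5365·0.0000] = 0.8207
Node u (S = 119): V_u = e^(−0.09)·[0.4635·100.6620 + 0.5365·26.3449] = 55.5583
Node d (S = 63.75): V_d = e^(−0.09)·[0.4635·26.3449 + 0.5365·0.8207] = 11.5622
Node 0 (S = 85): V_0 = e^(−0.09)·[0.4635·55.5583 + 0.5365·11.5622] = 29.2039

29.20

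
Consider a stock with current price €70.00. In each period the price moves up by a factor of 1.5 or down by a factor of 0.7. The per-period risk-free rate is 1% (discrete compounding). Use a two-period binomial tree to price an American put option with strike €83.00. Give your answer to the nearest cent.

€22.83

Risk-neutral probability p = (1 + 0.01 − 0.7)/(1.5 − 0.7) = 0.3100/0.8000 = 0.3875
Terminal stock prices: S_uu = 157.5, S_ud = 73.5, S_dd = 34.3
Terminal payoffs (K − S): max(-74.5, 0) = 0, max(9.5, 0) = 9.5, max(48.7, 0) = 48.7
Node u (S = 105): continuation = 1/1.01·[0.3875·0.0000 + 0.6125·9.5000] = 5.7611; exercise value = 0.0000 ≤ continuation, so V_u = 5.7611
Node d (S = 49): continuation = 1/1.01·[0.3875·9.5000 + 0.6125·48.7000] = 33.1782; exercise value = 34.0000 > continuation, so V_d = 34.0000 (exercise)
Node 0 (S = 70): continuation = 1/1.01·[0.3875·5.7611 + 0.6125·34.0000] = 22.8291; exercise value = 13.0000 ≤ continuation, so V_0 = 22.8291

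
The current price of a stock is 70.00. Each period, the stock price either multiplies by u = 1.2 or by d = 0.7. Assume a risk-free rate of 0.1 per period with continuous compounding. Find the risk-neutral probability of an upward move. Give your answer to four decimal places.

p = 0.8103

Risk-neutral probability p = (e^0.1 − 0.7)/(1.2 − 0.7) = 0.4052/0.5000 = 0.8103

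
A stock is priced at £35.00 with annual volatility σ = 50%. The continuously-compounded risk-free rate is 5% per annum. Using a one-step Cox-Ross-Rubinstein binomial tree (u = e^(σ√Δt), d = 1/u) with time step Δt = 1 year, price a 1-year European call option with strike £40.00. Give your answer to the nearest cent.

£7.19

CRR parameters: u = e^(σ√Δt) = e^(0.5·√1) = 1.6487, d = 1/u = 0.6065
Per-period rate: rΔt = 0.05·1 = 0.05, so R = e^0.05 = 1.0513
Risk-neutral probability p = (e^0.05 − 0.6065)/(1.6487 − 0.6065) = 0.4447/1.0422 = 0.4267
Terminal stock prices: S_u = 57.71, S_d = 21.23
Terminal payoffs (S − K): max(17.71, 0) = 17.71, max(-18.77, 0) = 0
Node 0 (S = 35): V_0 = e^(−0.05)·[0.4267·17.7052 + 0.5733·0.0000] = 7.1870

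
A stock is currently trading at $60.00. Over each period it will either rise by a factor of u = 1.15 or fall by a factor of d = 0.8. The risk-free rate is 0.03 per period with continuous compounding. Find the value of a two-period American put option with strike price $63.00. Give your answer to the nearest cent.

$6.62

Risk-neutral probability p = (e^0.03 − 0.8)/(1.15 − 0.8) = 0.2305/0.3500 = 0.6584
Terminal stock prices: S_uu = 79.35, S_ud = 55.2, S_dd = 38.4
Terminal payoffs (K − S): max(-16.35, 0) = 0, max(7.8, 0) = 7.8, max(24.6, 0) = 24.6
Node u (S = 69): continuation = e^(−0.03)·[0.6584·0.0000 + 0.3416·7.8000] = 2.5854; exercise value = 0.0000 ≤ continuation, so V_u = 2.5854
Node d (S = 48): continuation = e^(−0.03)·[0.6584·7.8000 + 0.3416·24.6000] = 13.1381; exercise value = 15.0000 > continuation, so V_d = 15.0000 (exercise)
Node 0 (S = 60): continuation = e^(−0.03)·[0.6584·2.5854 + 0.3416·15.0000] = 6.6240; exercise value = 3.0000 ≤ continuation, so V_0 = 6.6240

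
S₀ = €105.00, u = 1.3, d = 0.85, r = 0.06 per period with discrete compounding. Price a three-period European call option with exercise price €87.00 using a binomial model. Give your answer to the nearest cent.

Risk-neutral probability p = (1 + 0.06 − 0.85)/(1.3 − 0.85) = 0.2100/0.4500 = 0.4667
Terminal stock prices: S_uuu = 230.7, S_uud = 150.8, S_udd = 98.62, S_ddd = 64.48
Terminal payoffs (S − K): max(143.7, 0) = 143.7, max(63.83, 0) = 63.83, max(11.62, 0) = 11.62, max(-22.52, 0) = 0
Node uu (S = 177.5): V_uu = 1/1.06·[0.4667·143.6850 + 0.5333·63.8325] = 95.3745
Node ud (S = 116): V_ud = 1/1.06·[0.4667·63.8325 + 0.5333·11.6212] = 33.9495
Node dd (S = 75.86): V_dd = 1/1.06·[0.4667·11.6212 + 0.5333·0.0000] = 5.1163
Node u (S = 136.5): V_u = 1/1.06·[0.4667·95.3745 + 0.5333·33.9495] = 59.0703
Node d (S = 89.25): V_d = 1/1.06·[0.4667·33.9495 + 0.5333·5.1163] = 17.5206
Node 0 (S = 105): V_0 = 1/1.06·[0.4667·59.0703 + 0.5333·17.5206] = 34.8212

€34.82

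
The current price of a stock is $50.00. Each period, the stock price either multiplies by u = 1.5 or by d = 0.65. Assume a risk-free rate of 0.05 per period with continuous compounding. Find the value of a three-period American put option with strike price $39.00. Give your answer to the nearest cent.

Risk-neutral probability p = (e^0.05 − 0.65)/(1.5 − 0.65) = 0.4013/0.8500 = 0.4721
Terminal stock prices: S_uuu = 168.8, S_uud = 73.12, S_udd = 31.69, S_ddd = 13.73
Terminal payoffs (K − S): max(-129.8, 0) = 0, max(-34.12, 0) = 0, max(7.312, 0) = 7.312, max(25.27, 0) = 25.27
Node uu (S = 112.5): continuation = e^(−0.05)·[0.4721·0.0000 + 0.5279·0.0000] = 0.0000; exercise value = 0.0000 ≤ continuation, so V_uu = 0.0000
Node ud (S = 48.75): continuation = e^(−0.05)·[0.4721·0.0000 + 0.5279·7.3125] = 3.6721; exercise value = 0.0000 ≤ continuation, so V_ud = 3.6721
Node dd (S = 21.13): continuation = e^(−0.05)·[0.4721·7.3125 + 0.5279·25.2687] = 15.9729; exercise value = 17.8750 > continuation, so V_dd = 17.8750 (exercise)
Node u (S = 75): continuation = e^(−0.05)·[0.4721·0.0000 + 0.5279·3.6721] = 1.8440; exercise value = 0.0000 ≤ continuation, so V_u = 1.8440
Node d (S = 32.5): continuation = e^(−0.05)·[0.4721·3.6721 + 0.5279·17.8750] = 10.6253; exercise value = 6.5000 ≤ continuation, so V_d = 10.6253
Node 0 (S = 50): continuation = e^(−0.05)·[0.4721·1.8440 + 0.5279·10.6253] = 6.1638; exercise value = 0.0000 ≤ continuation, so V_0 = 6.1638

$6.16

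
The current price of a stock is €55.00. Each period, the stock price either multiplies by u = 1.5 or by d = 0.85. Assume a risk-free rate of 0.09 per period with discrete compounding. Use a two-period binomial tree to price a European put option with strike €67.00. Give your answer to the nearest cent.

€9.13

Risk-neutral probability p = (1 + 0.09 − 0.85)/(1.5 − 0.85) = 0.2400/0.6500 = 0.3692
Terminal stock prices: S_uu = 123.8, S_ud = 70.12, S_dd = 39.74
Terminal payoffs (K − S): max(-56.75, 0) = 0, max(-3.125, 0) = 0, max(27.26, 0) = 27.26
Node u (S = 82.5): V_u = 1/1.09·[0.3692·0.0000 + 0.6308·0.0000] = 0.0000
Node d (S = 46.75): V_d = 1/1.09·[0.3692·0.0000 + 0.6308·27.2625] = 15.7765
Node 0 (S = 55): V_0 = 1/1.09·[0.3692·0.0000 + 0.6308·15.7765] = 9.1296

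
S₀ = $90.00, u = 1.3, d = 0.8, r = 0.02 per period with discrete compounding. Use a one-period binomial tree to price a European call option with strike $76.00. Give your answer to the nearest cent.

Risk-neutral probability p = (1 + 0.02 − 0.8)/(1.3 − 0.8) = 0.2200/0.5000 = 0.4400
Terminal stock prices: S_u = 117, S_d = 72
Terminal payoffs (S − K): max(41, 0) = 41, max(-4, 0) = 0
Node 0 (S = 90): V_0 = 1/1.02·[0.4400·41.0000 + 0.5600·0.0000] = 17.6863

$17.69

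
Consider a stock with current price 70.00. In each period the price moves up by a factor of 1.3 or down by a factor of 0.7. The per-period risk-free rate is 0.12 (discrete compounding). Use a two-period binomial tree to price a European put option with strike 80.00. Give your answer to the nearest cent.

Risk-neutral probability p = (1 + 0.12 − 0.7)/(1.3 − 0.7) = 0.4200/0.6000 = 0.7000
Terminal stock prices: S_uu = 118.3, S_ud = 63.7, S_dd = 34.3
Terminal payoffs (K − S): max(-38.3, 0) = 0, max(16.3, 0) = 16.3, max(45.7, 0) = 45.7
Node u (S = 91): V_u = 1/1.12·[0.7000·0.0000 + 0.3000·16.3000] = 4.3661
Node d (S = 49): V_d = 1/1.12·[0.7000·16.3000 + 0.3000·45.7000] = 22.4286
Node 0 (S = 70): V_0 = 1/1.12·[0.7000·4.3661 + 0.3000·22.4286] = 8.7364

8.74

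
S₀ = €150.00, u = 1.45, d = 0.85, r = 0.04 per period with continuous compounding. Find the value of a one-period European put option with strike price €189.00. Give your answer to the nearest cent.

€40.30

Risk-neutral probability p = (e^0.04 − 0.85)/(1.45 − 0.85) = 0.1908/0.6000 = 0.3180
Terminal stock prices: S_u = 217.5, S_d = 127.5
Terminal payoffs (K − S): max(-28.5, 0) = 0, max(61.5, 0) = 61.5
Node 0 (S = 150): V_0 = e^(−0.04)·[0.3180·0.0000 + 0.6820·61.5000] = 40.2973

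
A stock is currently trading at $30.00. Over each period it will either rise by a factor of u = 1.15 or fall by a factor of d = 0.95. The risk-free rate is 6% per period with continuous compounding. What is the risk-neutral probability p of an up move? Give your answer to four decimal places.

Risk-neutral probability p = (e^0.06 − 0.95)/(1.15 − 0.95) = 0.1118/0.2000 = 0.5592

p = 0.5592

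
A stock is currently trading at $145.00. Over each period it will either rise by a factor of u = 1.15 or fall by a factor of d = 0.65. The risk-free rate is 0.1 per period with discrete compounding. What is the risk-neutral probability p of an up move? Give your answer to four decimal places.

p = 0.9000

Risk-neutral probability p = (1 + 0.1 − 0.65)/(1.15 − 0.65) = 0.4500/0.5000 = 0.9000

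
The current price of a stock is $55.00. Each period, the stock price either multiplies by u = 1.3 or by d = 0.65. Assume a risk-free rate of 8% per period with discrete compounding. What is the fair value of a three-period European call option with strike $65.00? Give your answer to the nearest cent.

$12.83

Risk-neutral probability p = (1 + 0.08 − 0.65)/(1.3 − 0.65) = 0.4300/0.6500 = 0.6615
Terminal stock prices: S_uuu = 120.8, S_uud = 60.42, S_udd = 30.21, S_ddd = 15.1
Terminal payoffs (S − K): max(55.84, 0) = 55.84, max(-4.582, 0) = 0, max(-34.79, 0) = 0, max(-49.9, 0) = 0
Node uu (S = 92.95): V_uu = 1/1.08·[0.6615·55.8350 + 0.3385·0.0000] = 34.2009
Node ud (S = 46.48): V_ud = 1/1.08·[0.6615·0.0000 + 0.3385·0.0000] = 0.0000
Node dd (S = 23.24): V_dd = 1/1.08·[0.6615·0.0000 + 0.3385·0.0000] = 0.0000
Node u (S = 71.5): V_u = 1/1.08·[0.6615·34.2009 + 0.3385·0.0000] = 20.9493
Node d (S = 35.75): V_d = 1/1.08·[0.6615·0.0000 + 0.3385·0.0000] = 0.0000
Node 0 (S = 55): V_0 = 1/1.08·[0.6615·20.9493 + 0.3385·0.0000] = 12.8322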